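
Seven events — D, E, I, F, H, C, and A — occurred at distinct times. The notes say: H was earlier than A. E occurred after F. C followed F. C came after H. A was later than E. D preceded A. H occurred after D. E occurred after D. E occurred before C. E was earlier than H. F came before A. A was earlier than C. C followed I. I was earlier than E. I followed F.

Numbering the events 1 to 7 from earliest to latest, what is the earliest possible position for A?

6

D, E, F, H, and I must all come before A — 5 forced predecessors.
Nothing else is forced ahead of A, so its earliest slot is position 5 + 1 = 6.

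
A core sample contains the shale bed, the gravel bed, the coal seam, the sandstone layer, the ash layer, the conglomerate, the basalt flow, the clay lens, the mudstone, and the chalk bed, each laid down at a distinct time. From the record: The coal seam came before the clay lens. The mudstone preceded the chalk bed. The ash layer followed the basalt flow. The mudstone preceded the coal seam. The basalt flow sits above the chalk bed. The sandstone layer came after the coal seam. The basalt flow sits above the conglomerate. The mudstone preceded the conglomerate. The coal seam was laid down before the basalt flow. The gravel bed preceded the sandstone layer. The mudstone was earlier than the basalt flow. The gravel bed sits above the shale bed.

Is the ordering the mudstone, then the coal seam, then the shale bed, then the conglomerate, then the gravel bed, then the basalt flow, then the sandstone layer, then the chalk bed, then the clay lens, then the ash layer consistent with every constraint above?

The constraints require the chalk bed before the basalt flow, but in the proposed sequence the basalt flow appears ahead of the chalk bed. That one violation is enough.

no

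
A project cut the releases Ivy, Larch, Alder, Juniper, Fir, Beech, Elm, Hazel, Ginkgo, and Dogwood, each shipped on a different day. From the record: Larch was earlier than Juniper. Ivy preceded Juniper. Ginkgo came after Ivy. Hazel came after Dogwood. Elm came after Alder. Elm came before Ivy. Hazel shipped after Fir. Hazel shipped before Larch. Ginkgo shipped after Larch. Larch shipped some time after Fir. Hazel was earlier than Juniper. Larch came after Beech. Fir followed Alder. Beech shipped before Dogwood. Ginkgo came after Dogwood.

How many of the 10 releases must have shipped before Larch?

Directly stated before Larch: Beech, Fir, and Hazel.
Alder reaches Larch via Alder → Fir → Larch.
Dogwood reaches Larch via Dogwood → Hazel → Larch.
No chain forces Elm (or any of the others) ahead of Larch.
That's Alder, Beech, Dogwood, Fir, and Hazel — 5 in all.

5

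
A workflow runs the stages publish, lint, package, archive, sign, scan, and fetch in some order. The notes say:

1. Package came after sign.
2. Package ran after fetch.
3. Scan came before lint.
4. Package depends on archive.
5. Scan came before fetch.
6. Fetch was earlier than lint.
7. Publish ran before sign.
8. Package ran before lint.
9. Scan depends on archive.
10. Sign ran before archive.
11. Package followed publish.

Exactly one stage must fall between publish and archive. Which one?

Tracing the constraints gives publish → sign → archive, so sign sits after publish and before archive.
No other stage is forced both after publish and before archive.

sign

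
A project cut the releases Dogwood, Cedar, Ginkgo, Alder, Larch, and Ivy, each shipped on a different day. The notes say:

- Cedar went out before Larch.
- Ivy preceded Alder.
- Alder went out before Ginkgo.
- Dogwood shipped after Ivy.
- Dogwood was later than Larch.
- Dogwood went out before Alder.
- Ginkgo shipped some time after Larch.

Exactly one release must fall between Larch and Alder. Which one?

Tracing the constraints gives Larch → Dogwood → Alder, so Dogwood sits after Larch and before Alder.
No other release is forced both after Larch and before Alder.

Dogwood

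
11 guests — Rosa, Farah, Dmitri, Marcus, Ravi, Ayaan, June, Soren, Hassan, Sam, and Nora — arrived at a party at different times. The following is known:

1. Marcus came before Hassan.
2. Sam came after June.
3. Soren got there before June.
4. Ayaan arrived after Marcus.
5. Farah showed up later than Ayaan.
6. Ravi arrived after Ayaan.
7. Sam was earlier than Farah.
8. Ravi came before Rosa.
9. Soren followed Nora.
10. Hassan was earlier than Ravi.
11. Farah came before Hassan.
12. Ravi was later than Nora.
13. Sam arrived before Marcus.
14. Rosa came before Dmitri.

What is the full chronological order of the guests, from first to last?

The constraints fix every adjacent pair, so only one ordering works:
Nora → Soren → June → Sam → Marcus → Ayaan → Farah → Hassan → Ravi → Rosa → Dmitri.

Nora, Soren, June, Sam, Marcus, Ayaan, Farah, Hassan, Ravi, Rosa, Dmitri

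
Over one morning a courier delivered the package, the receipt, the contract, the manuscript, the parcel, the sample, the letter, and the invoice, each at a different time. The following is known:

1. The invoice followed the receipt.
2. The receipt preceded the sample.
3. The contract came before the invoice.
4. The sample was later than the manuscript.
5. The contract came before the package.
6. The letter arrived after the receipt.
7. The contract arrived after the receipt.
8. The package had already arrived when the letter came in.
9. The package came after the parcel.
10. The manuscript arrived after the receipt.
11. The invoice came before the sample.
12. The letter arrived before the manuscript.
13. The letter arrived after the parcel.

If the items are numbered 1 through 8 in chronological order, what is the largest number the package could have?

5

The package must come before the letter, the manuscript, and the sample — 3 items forced after it.
Everything else can be placed before the package in some valid order, so the package can sit as late as position 8 − 3 = 5.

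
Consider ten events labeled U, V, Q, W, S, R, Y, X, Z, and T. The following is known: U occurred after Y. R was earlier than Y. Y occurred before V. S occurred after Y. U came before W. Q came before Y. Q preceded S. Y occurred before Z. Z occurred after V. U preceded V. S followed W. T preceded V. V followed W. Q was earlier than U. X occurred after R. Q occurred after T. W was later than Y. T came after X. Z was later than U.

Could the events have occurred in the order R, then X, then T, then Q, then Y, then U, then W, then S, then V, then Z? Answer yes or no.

Check each stated constraint against the proposed order — e.g. Y is ahead of Z; T is ahead of V. Every pair is in the required order; nothing is violated.

yes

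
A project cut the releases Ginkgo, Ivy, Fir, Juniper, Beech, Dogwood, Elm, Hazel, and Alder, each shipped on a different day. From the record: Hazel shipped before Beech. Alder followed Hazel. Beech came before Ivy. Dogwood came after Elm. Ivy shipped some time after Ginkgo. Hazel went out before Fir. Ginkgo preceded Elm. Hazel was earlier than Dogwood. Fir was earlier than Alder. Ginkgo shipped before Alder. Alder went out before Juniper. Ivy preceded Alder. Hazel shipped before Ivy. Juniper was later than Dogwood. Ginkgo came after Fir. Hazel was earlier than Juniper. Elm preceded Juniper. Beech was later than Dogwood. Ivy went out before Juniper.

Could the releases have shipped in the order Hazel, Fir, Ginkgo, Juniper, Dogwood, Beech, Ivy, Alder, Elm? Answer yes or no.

no

The constraints require Dogwood before Juniper, but in the proposed sequence Juniper appears ahead of Dogwood. That one violation is enough.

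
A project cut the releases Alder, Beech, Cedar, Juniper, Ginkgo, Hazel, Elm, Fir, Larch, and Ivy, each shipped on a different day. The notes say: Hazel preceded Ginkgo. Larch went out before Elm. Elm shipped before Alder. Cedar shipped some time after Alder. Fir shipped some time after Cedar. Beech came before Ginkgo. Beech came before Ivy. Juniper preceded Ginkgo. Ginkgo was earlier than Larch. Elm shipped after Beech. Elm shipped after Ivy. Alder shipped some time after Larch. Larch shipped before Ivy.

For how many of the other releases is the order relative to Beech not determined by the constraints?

Forced after Beech: Alder, Cedar, Elm, Fir, Ginkgo, Ivy, and Larch.
That leaves Hazel and Juniper with no forced order relative to Beech — 2.

2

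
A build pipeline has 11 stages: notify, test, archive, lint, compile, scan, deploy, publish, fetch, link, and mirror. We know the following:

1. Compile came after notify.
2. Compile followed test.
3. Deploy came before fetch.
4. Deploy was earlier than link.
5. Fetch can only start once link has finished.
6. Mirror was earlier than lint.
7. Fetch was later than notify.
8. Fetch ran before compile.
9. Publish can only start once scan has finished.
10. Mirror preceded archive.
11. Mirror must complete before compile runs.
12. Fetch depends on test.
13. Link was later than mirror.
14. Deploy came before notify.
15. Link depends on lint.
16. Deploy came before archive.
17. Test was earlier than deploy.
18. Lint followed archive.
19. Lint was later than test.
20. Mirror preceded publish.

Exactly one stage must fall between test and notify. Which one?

deploy

Tracing the constraints gives test → deploy → notify, so deploy sits after test and before notify.
No other stage is forced both after test and before notify.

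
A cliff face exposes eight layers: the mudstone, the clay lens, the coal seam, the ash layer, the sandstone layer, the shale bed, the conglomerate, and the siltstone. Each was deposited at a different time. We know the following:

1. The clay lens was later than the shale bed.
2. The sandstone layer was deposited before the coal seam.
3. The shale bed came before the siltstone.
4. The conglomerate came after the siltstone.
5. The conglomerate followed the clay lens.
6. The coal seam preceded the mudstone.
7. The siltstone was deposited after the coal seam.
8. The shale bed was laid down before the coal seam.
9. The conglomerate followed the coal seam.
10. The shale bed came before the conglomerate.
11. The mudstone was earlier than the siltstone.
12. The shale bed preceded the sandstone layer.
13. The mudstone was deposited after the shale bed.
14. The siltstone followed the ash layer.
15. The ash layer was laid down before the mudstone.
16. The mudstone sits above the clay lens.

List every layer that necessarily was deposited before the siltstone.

Directly stated before the siltstone: the ash layer, the coal seam, the mudstone, and the shale bed.
The clay lens reaches the siltstone via the clay lens → the mudstone → the siltstone.
The sandstone layer reaches the siltstone via the sandstone layer → the coal seam → the siltstone.
No chain forces the conglomerate ahead of the siltstone.

the ash layer, the clay lens, the coal seam, the mudstone, the sandstone layer, the shale bed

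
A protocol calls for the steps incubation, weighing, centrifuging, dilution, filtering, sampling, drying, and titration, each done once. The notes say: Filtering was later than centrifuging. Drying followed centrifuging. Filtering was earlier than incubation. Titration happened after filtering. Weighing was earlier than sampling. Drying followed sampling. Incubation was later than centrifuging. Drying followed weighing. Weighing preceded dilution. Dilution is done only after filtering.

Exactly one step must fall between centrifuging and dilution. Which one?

Tracing the constraints gives centrifuging → filtering → dilution, so filtering sits after centrifuging and before dilution.
No other step is forced both after centrifuging and before dilution.

filtering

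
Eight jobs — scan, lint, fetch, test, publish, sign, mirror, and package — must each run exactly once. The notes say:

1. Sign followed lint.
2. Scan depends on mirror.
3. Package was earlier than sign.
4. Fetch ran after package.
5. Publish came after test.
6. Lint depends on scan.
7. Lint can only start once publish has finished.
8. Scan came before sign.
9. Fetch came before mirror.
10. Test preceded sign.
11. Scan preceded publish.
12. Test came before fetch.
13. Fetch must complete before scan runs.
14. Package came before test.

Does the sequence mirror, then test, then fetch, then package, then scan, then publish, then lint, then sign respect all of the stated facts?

no

The constraints require package before fetch, but in the proposed sequence fetch appears ahead of package. That one violation is enough.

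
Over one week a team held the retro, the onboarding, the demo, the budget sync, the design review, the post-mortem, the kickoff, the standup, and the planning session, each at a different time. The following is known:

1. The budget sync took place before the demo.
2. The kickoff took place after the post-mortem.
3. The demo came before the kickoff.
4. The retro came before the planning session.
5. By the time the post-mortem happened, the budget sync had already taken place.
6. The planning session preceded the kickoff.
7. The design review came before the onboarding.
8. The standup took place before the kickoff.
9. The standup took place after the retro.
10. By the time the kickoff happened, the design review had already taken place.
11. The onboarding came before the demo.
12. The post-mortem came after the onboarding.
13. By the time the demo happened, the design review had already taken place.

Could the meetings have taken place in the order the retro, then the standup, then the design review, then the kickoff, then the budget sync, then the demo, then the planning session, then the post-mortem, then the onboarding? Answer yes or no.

no

The constraints require the post-mortem before the kickoff, but in the proposed sequence the kickoff appears ahead of the post-mortem. That one violation is enough.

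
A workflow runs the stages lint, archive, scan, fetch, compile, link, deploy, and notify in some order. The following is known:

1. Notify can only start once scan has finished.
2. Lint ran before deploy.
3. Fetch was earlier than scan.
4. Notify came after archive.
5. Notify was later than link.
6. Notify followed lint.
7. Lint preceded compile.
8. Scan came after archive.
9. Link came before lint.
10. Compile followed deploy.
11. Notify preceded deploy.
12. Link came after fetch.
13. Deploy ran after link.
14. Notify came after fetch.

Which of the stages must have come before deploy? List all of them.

Directly stated before deploy: link, lint, and notify.
Archive reaches deploy via archive → notify → deploy.
Fetch reaches deploy via fetch → notify → deploy.
Scan reaches deploy via scan → notify → deploy.

archive, fetch, link, lint, notify, scan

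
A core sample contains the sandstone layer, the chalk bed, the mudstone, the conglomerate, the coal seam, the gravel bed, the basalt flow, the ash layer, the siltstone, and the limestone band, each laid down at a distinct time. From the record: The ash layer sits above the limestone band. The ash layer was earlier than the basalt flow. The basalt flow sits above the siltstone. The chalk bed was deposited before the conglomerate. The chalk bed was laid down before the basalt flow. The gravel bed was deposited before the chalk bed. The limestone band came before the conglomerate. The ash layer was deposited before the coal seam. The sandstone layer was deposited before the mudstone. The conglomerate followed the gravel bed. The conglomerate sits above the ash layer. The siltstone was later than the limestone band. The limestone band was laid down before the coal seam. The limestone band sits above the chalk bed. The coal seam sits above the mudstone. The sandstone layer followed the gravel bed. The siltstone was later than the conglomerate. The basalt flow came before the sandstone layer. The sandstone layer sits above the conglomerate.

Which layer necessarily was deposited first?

the gravel bed

The gravel bed has a chain of constraints placing it before every other layer, so the gravel bed must be first.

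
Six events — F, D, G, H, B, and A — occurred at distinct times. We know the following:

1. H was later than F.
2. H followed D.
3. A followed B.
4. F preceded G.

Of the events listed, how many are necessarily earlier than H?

2

Directly stated before H: D and F.
That's D and F — 2 in all.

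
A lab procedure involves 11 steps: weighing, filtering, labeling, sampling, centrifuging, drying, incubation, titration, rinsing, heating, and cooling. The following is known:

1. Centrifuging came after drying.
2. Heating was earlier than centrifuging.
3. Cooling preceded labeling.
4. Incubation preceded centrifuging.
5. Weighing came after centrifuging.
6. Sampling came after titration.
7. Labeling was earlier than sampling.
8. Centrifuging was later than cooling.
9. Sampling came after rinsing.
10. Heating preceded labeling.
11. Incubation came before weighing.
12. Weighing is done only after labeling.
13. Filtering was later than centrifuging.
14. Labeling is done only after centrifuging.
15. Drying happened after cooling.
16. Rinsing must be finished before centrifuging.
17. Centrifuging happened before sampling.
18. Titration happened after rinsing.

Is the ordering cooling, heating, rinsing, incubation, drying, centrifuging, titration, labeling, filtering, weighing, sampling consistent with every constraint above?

yes

Check each stated constraint against the proposed order — e.g. cooling is ahead of labeling; rinsing is ahead of sampling. Every pair is in the required order; nothing is violated.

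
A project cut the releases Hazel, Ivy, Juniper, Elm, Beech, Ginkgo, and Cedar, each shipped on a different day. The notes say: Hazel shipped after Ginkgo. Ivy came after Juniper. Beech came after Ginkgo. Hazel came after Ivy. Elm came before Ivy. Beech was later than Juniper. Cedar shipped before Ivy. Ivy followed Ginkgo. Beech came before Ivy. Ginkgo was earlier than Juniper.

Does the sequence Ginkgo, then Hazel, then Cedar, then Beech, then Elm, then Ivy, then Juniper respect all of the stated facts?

no

The constraints require Juniper before Beech, but in the proposed sequence Beech appears ahead of Juniper. That one violation is enough.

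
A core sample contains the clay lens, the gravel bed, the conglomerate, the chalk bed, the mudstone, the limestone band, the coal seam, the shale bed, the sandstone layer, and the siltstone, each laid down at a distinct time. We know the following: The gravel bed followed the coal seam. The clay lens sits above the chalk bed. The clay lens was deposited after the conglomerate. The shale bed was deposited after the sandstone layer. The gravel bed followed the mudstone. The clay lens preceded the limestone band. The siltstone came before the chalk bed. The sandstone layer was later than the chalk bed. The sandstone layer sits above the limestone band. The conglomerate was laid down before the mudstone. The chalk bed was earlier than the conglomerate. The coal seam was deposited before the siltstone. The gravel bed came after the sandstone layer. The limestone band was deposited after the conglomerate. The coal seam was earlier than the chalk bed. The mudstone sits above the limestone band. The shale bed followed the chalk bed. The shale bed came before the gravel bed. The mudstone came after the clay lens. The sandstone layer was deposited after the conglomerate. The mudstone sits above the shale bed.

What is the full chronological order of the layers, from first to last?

the coal seam, the siltstone, the chalk bed, the conglomerate, the clay lens, the limestone band, the sandstone layer, the shale bed, the mudstone, the gravel bed

The constraints fix every adjacent pair, so only one ordering works:
the coal seam → the siltstone → the chalk bed → the conglomerate → the clay lens → the limestone band → the sandstone layer → the shale bed → the mudstone → the gravel bed.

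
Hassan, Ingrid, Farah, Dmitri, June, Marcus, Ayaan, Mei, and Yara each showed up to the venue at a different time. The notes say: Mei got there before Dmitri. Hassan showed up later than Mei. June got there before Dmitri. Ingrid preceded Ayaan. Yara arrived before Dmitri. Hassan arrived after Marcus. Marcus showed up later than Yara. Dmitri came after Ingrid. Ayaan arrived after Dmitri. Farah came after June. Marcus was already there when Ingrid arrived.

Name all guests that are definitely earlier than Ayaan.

Directly stated before Ayaan: Dmitri and Ingrid.
June reaches Ayaan via June → Dmitri → Ayaan.
Marcus reaches Ayaan via Marcus → Ingrid → Ayaan.
Mei reaches Ayaan via Mei → Dmitri → Ayaan.
Likewise Yara reaches Ayaan by chaining the stated constraints.
No chain forces Hassan (or any of the others) ahead of Ayaan.

Dmitri, Ingrid, June, Marcus, Mei, Yara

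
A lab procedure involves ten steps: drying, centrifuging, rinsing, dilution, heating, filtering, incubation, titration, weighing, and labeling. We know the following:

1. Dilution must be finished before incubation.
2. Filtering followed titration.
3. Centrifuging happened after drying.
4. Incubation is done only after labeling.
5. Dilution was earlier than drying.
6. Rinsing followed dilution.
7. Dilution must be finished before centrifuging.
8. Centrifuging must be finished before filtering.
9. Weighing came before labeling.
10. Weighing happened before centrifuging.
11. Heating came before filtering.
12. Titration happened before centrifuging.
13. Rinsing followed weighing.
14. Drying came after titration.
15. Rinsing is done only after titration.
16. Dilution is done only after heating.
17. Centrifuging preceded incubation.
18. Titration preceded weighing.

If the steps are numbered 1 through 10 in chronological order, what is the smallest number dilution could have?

2

Heating must come before dilution — 1 forced predecessor.
Nothing else is forced ahead of dilution, so its earliest slot is position 1 + 1 = 2.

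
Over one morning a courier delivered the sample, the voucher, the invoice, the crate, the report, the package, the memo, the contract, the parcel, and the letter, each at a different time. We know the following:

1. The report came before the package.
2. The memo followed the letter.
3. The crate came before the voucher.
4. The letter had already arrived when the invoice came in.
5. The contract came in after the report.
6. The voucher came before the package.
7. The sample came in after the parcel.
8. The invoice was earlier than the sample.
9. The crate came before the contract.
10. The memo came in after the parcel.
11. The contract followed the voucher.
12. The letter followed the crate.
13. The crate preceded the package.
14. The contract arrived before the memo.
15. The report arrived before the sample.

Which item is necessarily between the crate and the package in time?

Tracing the constraints gives the crate → the voucher → the package, so the voucher sits after the crate and before the package.
No other item is forced both after the crate and before the package.

the voucher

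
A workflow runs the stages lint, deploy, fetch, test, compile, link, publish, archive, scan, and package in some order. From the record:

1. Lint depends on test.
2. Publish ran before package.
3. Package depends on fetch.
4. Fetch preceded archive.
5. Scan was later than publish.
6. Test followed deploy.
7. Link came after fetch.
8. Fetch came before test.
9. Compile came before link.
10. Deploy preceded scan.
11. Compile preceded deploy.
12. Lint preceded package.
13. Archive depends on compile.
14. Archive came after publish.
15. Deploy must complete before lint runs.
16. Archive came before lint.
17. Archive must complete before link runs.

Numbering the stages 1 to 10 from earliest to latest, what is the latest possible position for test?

Test must come before lint and package — 2 stages forced after it.
Everything else can be placed before test in some valid order, so test can sit as late as position 10 − 2 = 8.

8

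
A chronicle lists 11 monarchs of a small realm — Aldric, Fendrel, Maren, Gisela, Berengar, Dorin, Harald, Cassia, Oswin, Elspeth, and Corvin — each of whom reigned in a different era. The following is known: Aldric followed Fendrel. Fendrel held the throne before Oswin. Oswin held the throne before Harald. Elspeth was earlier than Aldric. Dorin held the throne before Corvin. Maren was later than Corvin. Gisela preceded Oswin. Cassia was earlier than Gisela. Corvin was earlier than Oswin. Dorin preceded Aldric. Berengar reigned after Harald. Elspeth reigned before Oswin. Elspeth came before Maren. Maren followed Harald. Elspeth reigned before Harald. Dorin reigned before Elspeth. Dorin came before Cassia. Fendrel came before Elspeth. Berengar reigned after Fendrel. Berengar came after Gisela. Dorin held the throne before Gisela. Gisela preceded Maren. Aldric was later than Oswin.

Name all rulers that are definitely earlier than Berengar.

Directly stated before Berengar: Fendrel, Gisela, and Harald.
Cassia reaches Berengar via Cassia → Gisela → Berengar.
Corvin reaches Berengar via Corvin → Oswin → Harald → Berengar.
Dorin reaches Berengar via Dorin → Gisela → Berengar.
Likewise Elspeth and Oswin each reach Berengar by chaining the stated constraints.

Cassia, Corvin, Dorin, Elspeth, Fendrel, Gisela, Harald, Oswin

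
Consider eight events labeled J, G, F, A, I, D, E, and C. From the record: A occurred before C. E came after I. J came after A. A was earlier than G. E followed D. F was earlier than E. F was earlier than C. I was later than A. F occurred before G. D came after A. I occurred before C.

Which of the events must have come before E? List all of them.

Directly stated before E: D, F, and I.
A reaches E via A → D → E.

A, D, F, I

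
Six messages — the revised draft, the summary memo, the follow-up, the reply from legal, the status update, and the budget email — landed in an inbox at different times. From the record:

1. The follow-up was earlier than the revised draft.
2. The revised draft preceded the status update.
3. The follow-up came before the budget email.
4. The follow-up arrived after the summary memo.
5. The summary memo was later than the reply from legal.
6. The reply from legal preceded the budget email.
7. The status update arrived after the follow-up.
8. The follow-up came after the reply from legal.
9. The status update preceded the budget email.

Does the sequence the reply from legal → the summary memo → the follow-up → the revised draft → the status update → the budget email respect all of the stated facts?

Check each stated constraint against the proposed order — e.g. the follow-up is ahead of the budget email; the reply from legal is ahead of the budget email. Every pair is in the required order; nothing is violated.

yes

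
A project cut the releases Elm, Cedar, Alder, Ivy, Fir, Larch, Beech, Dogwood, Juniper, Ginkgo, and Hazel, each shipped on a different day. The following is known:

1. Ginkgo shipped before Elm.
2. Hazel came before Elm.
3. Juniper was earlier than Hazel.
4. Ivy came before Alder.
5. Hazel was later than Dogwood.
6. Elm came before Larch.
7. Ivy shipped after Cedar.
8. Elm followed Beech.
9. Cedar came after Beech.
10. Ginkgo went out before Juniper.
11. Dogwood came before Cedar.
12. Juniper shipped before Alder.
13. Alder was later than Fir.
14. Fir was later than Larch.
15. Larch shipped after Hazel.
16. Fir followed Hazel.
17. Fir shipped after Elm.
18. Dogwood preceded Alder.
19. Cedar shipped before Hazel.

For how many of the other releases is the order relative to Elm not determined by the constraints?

1

Forced before Elm: Beech, Cedar, Dogwood, Ginkgo, Hazel, and Juniper; forced after Elm: Alder, Fir, and Larch.
That leaves Ivy with no forced order relative to Elm — 1.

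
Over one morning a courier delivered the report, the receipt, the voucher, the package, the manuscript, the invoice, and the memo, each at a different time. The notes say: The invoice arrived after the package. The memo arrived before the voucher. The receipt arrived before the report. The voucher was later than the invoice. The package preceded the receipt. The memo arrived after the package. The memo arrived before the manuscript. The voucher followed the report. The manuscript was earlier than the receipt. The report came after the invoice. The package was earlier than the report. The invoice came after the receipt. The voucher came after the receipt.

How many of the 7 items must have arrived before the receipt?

3

Directly stated before the receipt: the manuscript and the package.
The memo reaches the receipt via the memo → the manuscript → the receipt.
No chain forces the report (or any of the others) ahead of the receipt.
That's the manuscript, the memo, and the package — 3 in all.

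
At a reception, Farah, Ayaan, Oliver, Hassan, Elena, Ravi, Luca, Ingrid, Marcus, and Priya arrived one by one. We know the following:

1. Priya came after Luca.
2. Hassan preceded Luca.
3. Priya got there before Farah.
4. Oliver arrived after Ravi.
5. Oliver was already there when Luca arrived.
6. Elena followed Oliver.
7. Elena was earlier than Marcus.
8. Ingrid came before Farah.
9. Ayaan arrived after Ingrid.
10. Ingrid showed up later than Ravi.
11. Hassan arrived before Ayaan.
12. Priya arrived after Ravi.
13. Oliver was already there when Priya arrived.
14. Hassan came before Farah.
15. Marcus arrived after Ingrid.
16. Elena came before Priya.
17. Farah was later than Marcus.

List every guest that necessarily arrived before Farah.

Directly stated before Farah: Hassan, Ingrid, Marcus, and Priya.
Elena reaches Farah via Elena → Priya → Farah.
Luca reaches Farah via Luca → Priya → Farah.
Oliver reaches Farah via Oliver → Priya → Farah.
Likewise Ravi reaches Farah by chaining the stated constraints.
No chain forces Ayaan ahead of Farah.

Elena, Hassan, Ingrid, Luca, Marcus, Oliver, Priya, Ravi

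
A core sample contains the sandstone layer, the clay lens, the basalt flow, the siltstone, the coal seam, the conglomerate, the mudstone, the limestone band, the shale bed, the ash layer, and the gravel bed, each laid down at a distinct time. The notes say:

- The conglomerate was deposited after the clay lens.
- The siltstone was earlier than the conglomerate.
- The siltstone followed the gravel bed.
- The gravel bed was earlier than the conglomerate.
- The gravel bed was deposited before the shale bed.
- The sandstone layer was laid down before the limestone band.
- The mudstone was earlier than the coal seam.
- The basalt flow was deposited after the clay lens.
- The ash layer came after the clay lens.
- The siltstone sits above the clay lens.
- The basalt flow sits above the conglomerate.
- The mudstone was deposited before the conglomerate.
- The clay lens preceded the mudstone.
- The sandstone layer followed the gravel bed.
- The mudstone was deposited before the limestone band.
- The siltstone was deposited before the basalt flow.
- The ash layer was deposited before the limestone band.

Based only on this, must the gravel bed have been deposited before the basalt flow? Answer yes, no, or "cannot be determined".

yes

Chain the constraints: the gravel bed → the siltstone → the basalt flow. Each link is directly stated, so the gravel bed comes before the basalt flow.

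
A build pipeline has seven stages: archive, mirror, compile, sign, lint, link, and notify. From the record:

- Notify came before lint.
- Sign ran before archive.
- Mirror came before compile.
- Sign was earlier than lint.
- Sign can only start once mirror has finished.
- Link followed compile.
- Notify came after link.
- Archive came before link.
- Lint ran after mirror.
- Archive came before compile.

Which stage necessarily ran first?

mirror

Mirror has a chain of constraints placing it before every other stage, so mirror must be first.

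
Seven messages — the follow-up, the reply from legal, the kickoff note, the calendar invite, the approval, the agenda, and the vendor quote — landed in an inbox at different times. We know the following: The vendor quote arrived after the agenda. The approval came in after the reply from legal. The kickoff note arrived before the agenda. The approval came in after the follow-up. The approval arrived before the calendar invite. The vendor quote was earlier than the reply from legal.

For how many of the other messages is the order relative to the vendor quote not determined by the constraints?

1

Forced before the vendor quote: the agenda and the kickoff note; forced after the vendor quote: the approval, the calendar invite, and the reply from legal.
That leaves the follow-up with no forced order relative to the vendor quote — 1.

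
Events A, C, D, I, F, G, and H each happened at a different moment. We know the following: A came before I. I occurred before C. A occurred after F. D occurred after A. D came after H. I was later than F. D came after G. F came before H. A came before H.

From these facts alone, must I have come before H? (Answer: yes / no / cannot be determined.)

No chain of stated constraints runs from I to H, and none runs from H to I either.
So the relative order of I and H is not fixed by the given facts.

cannot be determined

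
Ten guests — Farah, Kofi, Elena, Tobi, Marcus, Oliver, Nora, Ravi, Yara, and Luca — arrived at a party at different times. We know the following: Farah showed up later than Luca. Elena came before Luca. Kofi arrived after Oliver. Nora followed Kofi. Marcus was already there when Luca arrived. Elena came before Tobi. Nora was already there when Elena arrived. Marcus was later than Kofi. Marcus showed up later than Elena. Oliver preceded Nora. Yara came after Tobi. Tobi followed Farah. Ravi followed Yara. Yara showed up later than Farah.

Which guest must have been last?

Every other guest has a chain of constraints placing them before Ravi, so Ravi is last.

Ravi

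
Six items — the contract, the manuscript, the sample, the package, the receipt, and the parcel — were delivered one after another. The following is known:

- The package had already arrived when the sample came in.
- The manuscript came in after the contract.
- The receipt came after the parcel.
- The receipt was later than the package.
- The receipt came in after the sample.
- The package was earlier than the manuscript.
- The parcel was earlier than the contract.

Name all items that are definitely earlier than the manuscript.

the contract, the package, the parcel

Directly stated before the manuscript: the contract and the package.
The parcel reaches the manuscript via the parcel → the contract → the manuscript.
No chain forces the sample (or any of the others) ahead of the manuscript.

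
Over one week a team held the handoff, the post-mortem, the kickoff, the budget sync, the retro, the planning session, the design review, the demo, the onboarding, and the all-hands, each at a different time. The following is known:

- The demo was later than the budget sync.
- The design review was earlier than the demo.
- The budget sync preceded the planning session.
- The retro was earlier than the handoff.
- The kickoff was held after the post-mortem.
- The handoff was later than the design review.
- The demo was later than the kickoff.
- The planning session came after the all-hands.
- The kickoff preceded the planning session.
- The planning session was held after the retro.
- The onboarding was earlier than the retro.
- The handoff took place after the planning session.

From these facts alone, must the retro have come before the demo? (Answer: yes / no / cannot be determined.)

No chain of stated constraints runs from the retro to the demo, and none runs from the demo to the retro either.
So the relative order of the retro and the demo is not fixed by the given facts.

cannot be determined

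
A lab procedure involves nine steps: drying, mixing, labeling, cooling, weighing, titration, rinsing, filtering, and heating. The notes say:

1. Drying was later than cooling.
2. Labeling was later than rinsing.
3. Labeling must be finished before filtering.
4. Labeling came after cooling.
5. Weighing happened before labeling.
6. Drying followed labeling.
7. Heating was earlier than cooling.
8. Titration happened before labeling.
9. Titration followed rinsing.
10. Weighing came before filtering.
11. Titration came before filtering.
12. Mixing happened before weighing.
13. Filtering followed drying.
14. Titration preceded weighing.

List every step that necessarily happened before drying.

cooling, heating, labeling, mixing, rinsing, titration, weighing

Directly stated before drying: cooling and labeling.
Heating reaches drying via heating → cooling → drying.
Mixing reaches drying via mixing → weighing → labeling → drying.
Rinsing reaches drying via rinsing → labeling → drying.
Likewise titration and weighing each reach drying by chaining the stated constraints.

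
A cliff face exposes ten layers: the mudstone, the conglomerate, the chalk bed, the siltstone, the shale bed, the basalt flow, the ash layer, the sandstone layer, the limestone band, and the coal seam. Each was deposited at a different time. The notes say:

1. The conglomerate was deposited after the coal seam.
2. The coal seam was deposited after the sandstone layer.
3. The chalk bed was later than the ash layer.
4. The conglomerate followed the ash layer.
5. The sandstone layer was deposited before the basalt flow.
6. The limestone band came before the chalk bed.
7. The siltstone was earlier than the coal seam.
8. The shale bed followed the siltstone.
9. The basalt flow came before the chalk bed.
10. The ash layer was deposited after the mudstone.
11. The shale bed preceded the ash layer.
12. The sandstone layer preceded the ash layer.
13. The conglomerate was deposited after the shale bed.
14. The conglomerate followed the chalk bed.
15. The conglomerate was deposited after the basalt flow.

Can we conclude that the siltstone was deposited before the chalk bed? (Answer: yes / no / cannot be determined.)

yes

Chain the constraints: the siltstone → the shale bed → the ash layer → the chalk bed. Each link is directly stated, so the siltstone comes before the chalk bed.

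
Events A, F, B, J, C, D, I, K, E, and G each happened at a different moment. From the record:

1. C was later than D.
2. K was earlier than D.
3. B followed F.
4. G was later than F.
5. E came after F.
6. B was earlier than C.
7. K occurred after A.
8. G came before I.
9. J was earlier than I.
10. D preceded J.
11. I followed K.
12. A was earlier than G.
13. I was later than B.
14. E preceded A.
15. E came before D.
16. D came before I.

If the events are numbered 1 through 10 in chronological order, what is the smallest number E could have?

F must come before E — 1 forced predecessor.
Nothing else is forced ahead of E, so its earliest slot is position 1 + 1 = 2.

2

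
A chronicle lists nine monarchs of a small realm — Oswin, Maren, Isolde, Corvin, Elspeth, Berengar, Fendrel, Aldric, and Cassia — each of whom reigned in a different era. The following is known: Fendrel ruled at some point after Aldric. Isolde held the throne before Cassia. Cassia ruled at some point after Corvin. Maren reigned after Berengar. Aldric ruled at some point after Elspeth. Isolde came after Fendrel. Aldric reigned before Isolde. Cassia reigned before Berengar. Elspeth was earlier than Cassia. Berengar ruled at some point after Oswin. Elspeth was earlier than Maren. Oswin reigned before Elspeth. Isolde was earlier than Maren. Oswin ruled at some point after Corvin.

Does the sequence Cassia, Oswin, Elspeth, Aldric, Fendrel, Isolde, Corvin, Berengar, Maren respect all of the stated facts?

no

The constraints require Elspeth before Cassia, but in the proposed sequence Cassia appears ahead of Elspeth. That one violation is enough.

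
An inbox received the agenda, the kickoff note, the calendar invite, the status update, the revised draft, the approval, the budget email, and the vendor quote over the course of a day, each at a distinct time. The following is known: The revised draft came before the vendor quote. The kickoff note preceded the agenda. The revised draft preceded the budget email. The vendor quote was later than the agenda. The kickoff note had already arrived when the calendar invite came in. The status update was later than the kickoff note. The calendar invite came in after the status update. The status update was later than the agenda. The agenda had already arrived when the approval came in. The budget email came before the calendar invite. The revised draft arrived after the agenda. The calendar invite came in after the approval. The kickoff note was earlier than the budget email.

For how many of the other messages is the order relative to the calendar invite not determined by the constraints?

Forced before the calendar invite: the agenda, the approval, the budget email, the kickoff note, the revised draft, and the status update.
That leaves the vendor quote with no forced order relative to the calendar invite — 1.

1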